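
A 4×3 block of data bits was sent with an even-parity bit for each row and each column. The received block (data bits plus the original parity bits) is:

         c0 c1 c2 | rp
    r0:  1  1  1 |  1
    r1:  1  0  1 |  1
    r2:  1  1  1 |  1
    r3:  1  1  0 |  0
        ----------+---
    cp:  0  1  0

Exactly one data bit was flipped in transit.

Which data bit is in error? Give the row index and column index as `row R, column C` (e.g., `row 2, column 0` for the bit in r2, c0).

Recompute each row's even parity and compare to rp:
  r0: data parity 1, sent rp 1 → ok
  r1: data parity 0, sent rp 1 → mismatch
  r2: data parity 1, sent rp 1 → ok
  r3: data parity 0, sent rp 0 → ok
Recompute each column's even parity and compare to cp:
  c0: data parity 0, sent cp 0 → ok
  c1: data parity 1, sent cp 1 → ok
  c2: data parity 1, sent cp 0 → mismatch
Exactly one row (r1) and one column (c2) fail → the flipped bit is at their intersection.

row 1, column 2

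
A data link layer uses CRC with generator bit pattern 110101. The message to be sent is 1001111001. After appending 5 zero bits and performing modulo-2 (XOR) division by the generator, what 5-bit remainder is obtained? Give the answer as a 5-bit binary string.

Append 5 zeros: 100111100100000. Divide by 110101 (XOR where the leading bit is 1):
  pos 0: 100111 XOR 110101 = 010010
  pos 1: 100101 XOR 110101 = 010000
  pos 2: 100000 XOR 110101 = 010101
  pos 3: 101010 XOR 110101 = 011111
  pos 4: 111111 XOR 110101 = 001010
  pos 6: 101000 XOR 110101 = 011101
  pos 7: 111010 XOR 110101 = 001111
  pos 9: 111100 XOR 110101 = 001001
Remainder (last 5 bits) = 01001. This is the CRC / FCS.

01001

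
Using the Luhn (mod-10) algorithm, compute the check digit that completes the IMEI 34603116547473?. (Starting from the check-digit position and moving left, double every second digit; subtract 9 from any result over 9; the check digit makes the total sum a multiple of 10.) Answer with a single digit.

3

Partial digits right→left: 3 7 4 7 4 5 6 1 1 3 0 6 4 3
Double every second digit counting from the check-digit position (so the 1st, 3rd, 5th, ... of the partial from the right).
  doubled (with −9 where >9): 6 8 8 3 2 0 8 → sum 35
  kept as-is: 7 7 5 1 3 6 3 → sum 32
Total = 35 + 32 = 67.
Check digit = (10 − (67 mod 10)) mod 10 = 3.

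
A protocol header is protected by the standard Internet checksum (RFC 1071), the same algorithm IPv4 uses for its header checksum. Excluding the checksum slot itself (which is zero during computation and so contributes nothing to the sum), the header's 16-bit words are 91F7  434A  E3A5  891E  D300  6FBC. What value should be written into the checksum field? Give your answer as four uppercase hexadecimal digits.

One's-complement addition (fold any carry out of bit 15 back into bit 0):
  0x91F7 + 0x434A = 0x0D541
  0xD541 + 0xE3A5 = 0x1B8E6 → wrap carry → 0xB8E7
  0xB8E7 + 0x891E = 0x14205 → wrap carry → 0x4206
  0x4206 + 0xD300 = 0x11506 → wrap carry → 0x1507
  0x1507 + 0x6FBC = 0x084C3
One's-complement sum = 0x84C3.
Checksum = ~0x84C3 & 0xFFFF = 0x7B3C.

7B3C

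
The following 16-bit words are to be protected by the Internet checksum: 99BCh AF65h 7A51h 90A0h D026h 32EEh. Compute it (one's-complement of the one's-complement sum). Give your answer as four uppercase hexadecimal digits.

A8D6

One's-complement addition (fold any carry out of bit 15 back into bit 0):
  0x99BC + 0xAF65 = 0x14921 → wrap carry → 0x4922
  0x4922 + 0x7A51 = 0x0C373
  0xC373 + 0x90A0 = 0x15413 → wrap carry → 0x5414
  0x5414 + 0xD026 = 0x1243A → wrap carry → 0x243B
  0x243B + 0x32EE = 0x05729
One's-complement sum = 0x5729.
Checksum = ~0x5729 & 0xFFFF = 0xA8D6.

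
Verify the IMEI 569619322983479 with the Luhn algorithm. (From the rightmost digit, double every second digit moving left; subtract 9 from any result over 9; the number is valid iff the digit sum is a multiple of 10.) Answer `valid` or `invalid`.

valid

From the right, keep odd positions and double even positions (subtract 9 from any doubled value over 9):
  doubled (positions 2,4,...): 5 6 9 4 9 3 3 → sum 39
  kept (positions 1,3,...): 9 4 8 2 3 1 9 5 → sum 41
Total = 80.
80 mod 10 = 0, so the number is valid.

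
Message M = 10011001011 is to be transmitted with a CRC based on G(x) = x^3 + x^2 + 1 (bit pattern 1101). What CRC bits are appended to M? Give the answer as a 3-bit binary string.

011

Append 3 zeros: 10011001011000. Divide by 1101 (XOR where the leading bit is 1):
  pos 0: 1001 XOR 1101 = 0100
  pos 1: 1001 XOR 1101 = 0100
  pos 2: 1000 XOR 1101 = 0101
  pos 3: 1010 XOR 1101 = 0111
  pos 4: 1111 XOR 1101 = 0010
  pos 6: 1001 XOR 1101 = 0100
  pos 7: 1001 XOR 1101 = 0100
  pos 8: 1000 XOR 1101 = 0101
  pos 9: 1010 XOR 1101 = 0111
  pos 10: 1110 XOR 1101 = 0011
Remainder (last 3 bits) = 011. This is the CRC / FCS.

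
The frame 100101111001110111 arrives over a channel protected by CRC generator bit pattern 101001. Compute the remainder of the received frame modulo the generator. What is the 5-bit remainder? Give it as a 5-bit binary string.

01000

Modulo-2 division of 100101111001110111 by 101001:
  pos 0: 100101 XOR 101001 = 001100
  pos 2: 110011 XOR 101001 = 011010
  pos 3: 110101 XOR 101001 = 011100
  pos 4: 111000 XOR 101001 = 010001
  pos 5: 100010 XOR 101001 = 001011
  pos 7: 101111 XOR 101001 = 000110
  pos 10: 110101 XOR 101001 = 011100
  pos 11: 111001 XOR 101001 = 010000
  pos 12: 100001 XOR 101001 = 001000
Remainder = 01000 (nonzero — an error is detected).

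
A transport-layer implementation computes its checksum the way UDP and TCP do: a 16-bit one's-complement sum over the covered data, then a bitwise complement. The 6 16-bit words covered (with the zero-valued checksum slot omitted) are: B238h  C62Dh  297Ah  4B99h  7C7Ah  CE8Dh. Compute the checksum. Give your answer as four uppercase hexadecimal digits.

C77D

One's-complement addition (fold any carry out of bit 15 back into bit 0):
  0xB238 + 0xC62D = 0x17865 → wrap carry → 0x7866
  0x7866 + 0x297A = 0x0A1E0
  0xA1E0 + 0x4B99 = 0x0ED79
  0xED79 + 0x7C7A = 0x169F3 → wrap carry → 0x69F4
  0x69F4 + 0xCE8D = 0x13881 → wrap carry → 0x3882
One's-complement sum = 0x3882.
Checksum = ~0x3882 & 0xFFFF = 0xC77D.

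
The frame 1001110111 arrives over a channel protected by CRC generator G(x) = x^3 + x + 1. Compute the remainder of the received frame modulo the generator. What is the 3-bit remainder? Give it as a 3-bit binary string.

Modulo-2 division of 1001110111 by 1011:
  pos 0: 1001 XOR 1011 = 0010
  pos 2: 1011 XOR 1011 = 0000
Remainder = 111 (nonzero — an error is detected).

111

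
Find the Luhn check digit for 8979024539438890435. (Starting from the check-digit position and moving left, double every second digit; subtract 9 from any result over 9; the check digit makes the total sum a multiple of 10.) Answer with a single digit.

Partial digits right→left: 5 3 4 0 9 8 8 3 4 9 3 5 4 2 0 9 7 9 8
Double every second digit counting from the check-digit position (so the 1st, 3rd, 5th, ... of the partial from the right).
  doubled (with −9 where >9): 1 8 9 7 8 6 8 0 5 7 → sum 59
  kept as-is: 3 0 8 3 9 5 2 9 9 → sum 48
Total = 59 + 48 = 107.
Check digit = (10 − (107 mod 10)) mod 10 = 3.

3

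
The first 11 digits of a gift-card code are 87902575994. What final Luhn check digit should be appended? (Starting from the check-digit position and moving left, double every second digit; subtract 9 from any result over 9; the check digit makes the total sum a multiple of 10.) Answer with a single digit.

Partial digits right→left: 4 9 9 5 7 5 2 0 9 7 8
Double every second digit counting from the check-digit position (so the 1st, 3rd, 5th, ... of the partial from the right).
  doubled (with −9 where >9): 8 9 5 4 9 7 → sum 42
  kept as-is: 9 5 5 0 7 → sum 26
Total = 42 + 26 = 68.
Check digit = (10 − (68 mod 10)) mod 10 = 2.

2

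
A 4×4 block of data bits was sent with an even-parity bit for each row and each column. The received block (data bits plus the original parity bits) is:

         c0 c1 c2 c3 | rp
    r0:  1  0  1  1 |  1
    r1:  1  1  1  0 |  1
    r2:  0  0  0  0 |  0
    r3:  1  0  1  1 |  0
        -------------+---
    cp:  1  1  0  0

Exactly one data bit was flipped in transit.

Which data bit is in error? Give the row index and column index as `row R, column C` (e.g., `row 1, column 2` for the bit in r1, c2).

row 3, column 2

Recompute each row's even parity and compare to rp:
  r0: data parity 1, sent rp 1 → ok
  r1: data parity 1, sent rp 1 → ok
  r2: data parity 0, sent rp 0 → ok
  r3: data parity 1, sent rp 0 → mismatch
Recompute each column's even parity and compare to cp:
  c0: data parity 1, sent cp 1 → ok
  c1: data parity 1, sent cp 1 → ok
  c2: data parity 1, sent cp 0 → mismatch
  c3: data parity 0, sent cp 0 → ok
Exactly one row (r3) and one column (c2) fail → the flipped bit is at their intersection.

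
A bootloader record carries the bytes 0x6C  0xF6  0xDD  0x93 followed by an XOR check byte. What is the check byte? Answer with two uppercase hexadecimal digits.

XOR the bytes together:
  start with 0x6C
  0x6C ⊕ 0xF6 = 0x9A
  0x9A ⊕ 0xDD = 0x47
  0x47 ⊕ 0x93 = 0xD4

D4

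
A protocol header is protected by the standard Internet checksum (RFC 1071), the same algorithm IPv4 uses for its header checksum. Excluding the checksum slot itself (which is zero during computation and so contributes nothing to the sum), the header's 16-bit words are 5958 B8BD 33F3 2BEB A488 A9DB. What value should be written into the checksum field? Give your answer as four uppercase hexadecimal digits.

3FA7

One's-complement addition (fold any carry out of bit 15 back into bit 0):
  0x5958 + 0xB8BD = 0x11215 → wrap carry → 0x1216
  0x1216 + 0x33F3 = 0x04609
  0x4609 + 0x2BEB = 0x071F4
  0x71F4 + 0xA488 = 0x1167C → wrap carry → 0x167D
  0x167D + 0xA9DB = 0x0C058
One's-complement sum = 0xC058.
Checksum = ~0xC058 & 0xFFFF = 0x3FA7.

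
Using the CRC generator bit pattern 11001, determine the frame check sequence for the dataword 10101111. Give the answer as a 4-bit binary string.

0010

Append 4 zeros: 101011110000. Divide by 11001 (XOR where the leading bit is 1):
  pos 0: 10101 XOR 11001 = 01100
  pos 1: 11001 XOR 11001 = 00000
  pos 6: 11000 XOR 11001 = 00001
Remainder (last 4 bits) = 0010. This is the CRC / FCS.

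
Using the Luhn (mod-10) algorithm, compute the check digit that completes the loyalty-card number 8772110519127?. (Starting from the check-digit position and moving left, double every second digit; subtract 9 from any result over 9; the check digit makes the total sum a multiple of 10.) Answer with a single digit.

Partial digits right→left: 7 2 1 9 1 5 0 1 1 2 7 7 8
Double every second digit counting from the check-digit position (so the 1st, 3rd, 5th, ... of the partial from the right).
  doubled (with −9 where >9): 5 2 2 0 2 5 7 → sum 23
  kept as-is: 2 9 5 1 2 7 → sum 26
Total = 23 + 26 = 49.
Check digit = (10 − (49 mod 10)) mod 10 = 1.

1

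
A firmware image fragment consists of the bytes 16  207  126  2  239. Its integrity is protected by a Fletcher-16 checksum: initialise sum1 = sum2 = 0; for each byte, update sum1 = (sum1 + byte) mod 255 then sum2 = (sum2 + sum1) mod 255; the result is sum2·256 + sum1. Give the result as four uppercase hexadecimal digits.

Running sums (mod 255):
  after byte 0 (16): sum1=16, sum2=16
  after byte 1 (207): sum1=223, sum2=239
  after byte 2 (126): sum1=94, sum2=78
  after byte 3 (2): sum1=96, sum2=174
  after byte 4 (239): sum1=80, sum2=254
Checksum = sum2·256 + sum1 = 254·256 + 80 = 65104 = 0xFE50.

FE50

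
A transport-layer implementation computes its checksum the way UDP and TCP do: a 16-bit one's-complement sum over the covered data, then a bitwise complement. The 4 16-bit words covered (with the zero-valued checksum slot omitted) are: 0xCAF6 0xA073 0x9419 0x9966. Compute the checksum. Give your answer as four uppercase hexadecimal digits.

6715

One's-complement addition (fold any carry out of bit 15 back into bit 0):
  0xCAF6 + 0xA073 = 0x16B69 → wrap carry → 0x6B6A
  0x6B6A + 0x9419 = 0x0FF83
  0xFF83 + 0x9966 = 0x198E9 → wrap carry → 0x98EA
One's-complement sum = 0x98EA.
Checksum = ~0x98EA & 0xFFFF = 0x6715.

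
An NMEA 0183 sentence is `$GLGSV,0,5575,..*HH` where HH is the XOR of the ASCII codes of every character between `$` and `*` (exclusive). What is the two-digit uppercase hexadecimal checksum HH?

57

XOR the ASCII codes of the payload characters:
  'G' = 0x47 → acc = 0x47
  'L' = 0x4C → acc = 0x0B
  'G' = 0x47 → acc = 0x4C
  'S' = 0x53 → acc = 0x1F
  'V' = 0x56 → acc = 0x49
  ',' = 0x2C → acc = 0x65
  '0' = 0x30 → acc = 0x55
  ',' = 0x2C → acc = 0x79
  '5' = 0x35 → acc = 0x4C
  '5' = 0x35 → acc = 0x79
  '7' = 0x37 → acc = 0x4E
  '5' = 0x35 → acc = 0x7B
  ',' = 0x2C → acc = 0x57
  '.' = 0x2E → acc = 0x79
  '.' = 0x2E → acc = 0x57
Checksum = 0x57.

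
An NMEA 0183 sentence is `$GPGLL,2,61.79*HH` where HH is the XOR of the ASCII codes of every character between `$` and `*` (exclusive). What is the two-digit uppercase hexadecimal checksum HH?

XOR the ASCII codes of the payload characters:
  'G' = 0x47 → acc = 0x47
  'P' = 0x50 → acc = 0x17
  'G' = 0x47 → acc = 0x50
  'L' = 0x4C → acc = 0x1C
  'L' = 0x4C → acc = 0x50
  ',' = 0x2C → acc = 0x7C
  '2' = 0x32 → acc = 0x4E
  ',' = 0x2C → acc = 0x62
  '6' = 0x36 → acc = 0x54
  '1' = 0x31 → acc = 0x65
  '.' = 0x2E → acc = 0x4B
  '7' = 0x37 → acc = 0x7C
  '9' = 0x39 → acc = 0x45
Checksum = 0x45.

45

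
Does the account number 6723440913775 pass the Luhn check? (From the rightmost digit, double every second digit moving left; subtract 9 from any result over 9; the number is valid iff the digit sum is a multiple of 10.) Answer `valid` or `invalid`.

invalid

From the right, keep odd positions and double even positions (subtract 9 from any doubled value over 9):
  doubled (positions 2,4,...): 5 6 9 8 6 5 → sum 39
  kept (positions 1,3,...): 5 7 1 0 4 2 6 → sum 25
Total = 64.
64 mod 10 = 4, so the number is invalid.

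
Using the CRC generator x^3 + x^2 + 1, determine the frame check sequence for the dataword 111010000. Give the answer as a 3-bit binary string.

111

Append 3 zeros: 111010000000. Divide by 1101 (XOR where the leading bit is 1):
  pos 0: 1110 XOR 1101 = 0011
  pos 2: 1110 XOR 1101 = 0011
  pos 4: 1100 XOR 1101 = 0001
  pos 7: 1000 XOR 1101 = 0101
  pos 8: 1010 XOR 1101 = 0111
Remainder (last 3 bits) = 111. This is the CRC / FCS.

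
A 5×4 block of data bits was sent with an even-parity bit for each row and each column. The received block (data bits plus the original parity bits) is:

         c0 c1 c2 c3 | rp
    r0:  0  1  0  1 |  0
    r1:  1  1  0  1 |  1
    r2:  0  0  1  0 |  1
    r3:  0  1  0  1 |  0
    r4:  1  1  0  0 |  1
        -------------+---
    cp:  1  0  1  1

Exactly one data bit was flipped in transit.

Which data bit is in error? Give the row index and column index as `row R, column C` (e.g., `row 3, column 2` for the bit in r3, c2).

Recompute each row's even parity and compare to rp:
  r0: data parity 0, sent rp 0 → ok
  r1: data parity 1, sent rp 1 → ok
  r2: data parity 1, sent rp 1 → ok
  r3: data parity 0, sent rp 0 → ok
  r4: data parity 0, sent rp 1 → mismatch
Recompute each column's even parity and compare to cp:
  c0: data parity 0, sent cp 1 → mismatch
  c1: data parity 0, sent cp 0 → ok
  c2: data parity 1, sent cp 1 → ok
  c3: data parity 1, sent cp 1 → ok
Exactly one row (r4) and one column (c0) fail → the flipped bit is at their intersection.

row 4, column 0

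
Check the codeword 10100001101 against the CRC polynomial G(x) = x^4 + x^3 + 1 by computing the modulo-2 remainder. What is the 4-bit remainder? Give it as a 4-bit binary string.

Modulo-2 division of 10100001101 by 11001:
  pos 0: 10100 XOR 11001 = 01101
  pos 1: 11010 XOR 11001 = 00011
  pos 4: 11011 XOR 11001 = 00010
Remainder = 1001 (nonzero — an error is detected).

1001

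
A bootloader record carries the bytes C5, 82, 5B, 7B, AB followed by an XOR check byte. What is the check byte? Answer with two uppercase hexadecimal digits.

CC

XOR the bytes together:
  start with 0xC5
  0xC5 ⊕ 0x82 = 0x47
  0x47 ⊕ 0x5B = 0x1C
  0x1C ⊕ 0x7B = 0x67
  0x67 ⊕ 0xAB = 0xCC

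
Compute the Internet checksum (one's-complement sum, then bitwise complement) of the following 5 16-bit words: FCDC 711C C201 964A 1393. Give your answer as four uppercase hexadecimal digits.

One's-complement addition (fold any carry out of bit 15 back into bit 0):
  0xFCDC + 0x711C = 0x16DF8 → wrap carry → 0x6DF9
  0x6DF9 + 0xC201 = 0x12FFA → wrap carry → 0x2FFB
  0x2FFB + 0x964A = 0x0C645
  0xC645 + 0x1393 = 0x0D9D8
One's-complement sum = 0xD9D8.
Checksum = ~0xD9D8 & 0xFFFF = 0x2627.

2627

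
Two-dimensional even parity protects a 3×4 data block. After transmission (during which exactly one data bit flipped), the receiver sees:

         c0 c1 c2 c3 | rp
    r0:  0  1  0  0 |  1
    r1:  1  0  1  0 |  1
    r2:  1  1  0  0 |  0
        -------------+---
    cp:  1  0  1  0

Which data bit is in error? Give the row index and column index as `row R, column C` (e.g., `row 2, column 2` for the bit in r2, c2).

row 1, column 0

Recompute each row's even parity and compare to rp:
  r0: data parity 1, sent rp 1 → ok
  r1: data parity 0, sent rp 1 → mismatch
  r2: data parity 0, sent rp 0 → ok
Recompute each column's even parity and compare to cp:
  c0: data parity 0, sent cp 1 → mismatch
  c1: data parity 0, sent cp 0 → ok
  c2: data parity 1, sent cp 1 → ok
  c3: data parity 0, sent cp 0 → ok
Exactly one row (r1) and one column (c0) fail → the flipped bit is at their intersection.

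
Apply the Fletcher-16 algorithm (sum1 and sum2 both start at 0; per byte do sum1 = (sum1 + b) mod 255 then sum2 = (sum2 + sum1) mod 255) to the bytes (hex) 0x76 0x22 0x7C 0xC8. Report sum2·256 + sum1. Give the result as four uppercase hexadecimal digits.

Running sums (mod 255):
  after byte 0 (0x76): sum1=118, sum2=118
  after byte 1 (0x22): sum1=152, sum2=15
  after byte 2 (0x7C): sum1=21, sum2=36
  after byte 3 (0xC8): sum1=221, sum2=2
Checksum = sum2·256 + sum1 = 2·256 + 221 = 733 = 0x02DD.

02DD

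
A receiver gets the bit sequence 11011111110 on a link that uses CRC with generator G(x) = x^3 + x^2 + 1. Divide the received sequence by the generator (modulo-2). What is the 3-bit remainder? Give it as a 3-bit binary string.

Modulo-2 division of 11011111110 by 1101:
  pos 0: 1101 XOR 1101 = 0000
  pos 4: 1111 XOR 1101 = 0010
  pos 6: 1011 XOR 1101 = 0110
  pos 7: 1100 XOR 1101 = 0001
Remainder = 001 (nonzero — an error is detected).

001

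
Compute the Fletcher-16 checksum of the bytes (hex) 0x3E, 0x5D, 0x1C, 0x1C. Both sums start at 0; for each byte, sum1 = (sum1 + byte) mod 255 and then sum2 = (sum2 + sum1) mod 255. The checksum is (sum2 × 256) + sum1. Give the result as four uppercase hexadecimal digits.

Running sums (mod 255):
  after byte 0 (0x3E): sum1=62, sum2=62
  after byte 1 (0x5D): sum1=155, sum2=217
  after byte 2 (0x1C): sum1=183, sum2=145
  after byte 3 (0x1C): sum1=211, sum2=101
Checksum = sum2·256 + sum1 = 101·256 + 211 = 26067 = 0x65D3.

65D3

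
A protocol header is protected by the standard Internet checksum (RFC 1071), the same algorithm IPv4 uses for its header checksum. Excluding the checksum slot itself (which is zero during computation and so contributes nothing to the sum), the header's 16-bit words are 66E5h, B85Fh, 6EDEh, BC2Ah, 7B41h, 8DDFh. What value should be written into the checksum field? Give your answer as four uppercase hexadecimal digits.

AC90

One's-complement addition (fold any carry out of bit 15 back into bit 0):
  0x66E5 + 0xB85F = 0x11F44 → wrap carry → 0x1F45
  0x1F45 + 0x6EDE = 0x08E23
  0x8E23 + 0xBC2A = 0x14A4D → wrap carry → 0x4A4E
  0x4A4E + 0x7B41 = 0x0C58F
  0xC58F + 0x8DDF = 0x1536E → wrap carry → 0x536F
One's-complement sum = 0x536F.
Checksum = ~0x536F & 0xFFFF = 0xAC90.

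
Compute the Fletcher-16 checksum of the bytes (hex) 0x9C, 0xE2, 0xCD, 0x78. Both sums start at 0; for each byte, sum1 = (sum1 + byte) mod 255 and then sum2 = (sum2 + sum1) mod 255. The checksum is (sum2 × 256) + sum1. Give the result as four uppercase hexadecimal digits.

2FC5

Running sums (mod 255):
  after byte 0 (0x9C): sum1=156, sum2=156
  after byte 1 (0xE2): sum1=127, sum2=28
  after byte 2 (0xCD): sum1=77, sum2=105
  after byte 3 (0x78): sum1=197, sum2=47
Checksum = sum2·256 + sum1 = 47·256 + 197 = 12229 = 0x2FC5.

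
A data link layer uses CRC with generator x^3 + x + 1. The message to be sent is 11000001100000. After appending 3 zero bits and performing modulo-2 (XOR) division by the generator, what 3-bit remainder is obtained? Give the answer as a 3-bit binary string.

Append 3 zeros: 11000001100000000. Divide by 1011 (XOR where the leading bit is 1):
  pos 0: 1100 XOR 1011 = 0111
  pos 1: 1110 XOR 1011 = 0101
  pos 2: 1010 XOR 1011 = 0001
  pos 5: 1011 XOR 1011 = 0000
Remainder (last 3 bits) = 000. This is the CRC / FCS.

000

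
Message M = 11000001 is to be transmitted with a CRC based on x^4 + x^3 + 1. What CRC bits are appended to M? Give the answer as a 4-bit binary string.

1110

Append 4 zeros: 110000010000. Divide by 11001 (XOR where the leading bit is 1):
  pos 0: 11000 XOR 11001 = 00001
  pos 4: 10010 XOR 11001 = 01011
  pos 5: 10110 XOR 11001 = 01111
  pos 6: 11110 XOR 11001 = 00111
Remainder (last 4 bits) = 1110. This is the CRC / FCS.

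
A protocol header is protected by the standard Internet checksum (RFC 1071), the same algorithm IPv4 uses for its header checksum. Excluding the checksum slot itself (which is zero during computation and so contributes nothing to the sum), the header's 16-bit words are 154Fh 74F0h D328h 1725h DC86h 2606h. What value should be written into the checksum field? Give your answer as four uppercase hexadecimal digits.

One's-complement addition (fold any carry out of bit 15 back into bit 0):
  0x154F + 0x74F0 = 0x08A3F
  0x8A3F + 0xD328 = 0x15D67 → wrap carry → 0x5D68
  0x5D68 + 0x1725 = 0x0748D
  0x748D + 0xDC86 = 0x15113 → wrap carry → 0x5114
  0x5114 + 0x2606 = 0x0771A
One's-complement sum = 0x771A.
Checksum = ~0x771A & 0xFFFF = 0x88E5.

88E5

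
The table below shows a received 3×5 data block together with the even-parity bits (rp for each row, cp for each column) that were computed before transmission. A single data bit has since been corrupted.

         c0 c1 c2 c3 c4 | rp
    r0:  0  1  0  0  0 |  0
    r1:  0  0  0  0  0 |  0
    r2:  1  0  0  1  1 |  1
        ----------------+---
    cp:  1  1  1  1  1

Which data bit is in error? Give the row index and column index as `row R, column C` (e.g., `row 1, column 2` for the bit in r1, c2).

Recompute each row's even parity and compare to rp:
  r0: data parity 1, sent rp 0 → mismatch
  r1: data parity 0, sent rp 0 → ok
  r2: data parity 1, sent rp 1 → ok
Recompute each column's even parity and compare to cp:
  c0: data parity 1, sent cp 1 → ok
  c1: data parity 1, sent cp 1 → ok
  c2: data parity 0, sent cp 1 → mismatch
  c3: data parity 1, sent cp 1 → ok
  c4: data parity 1, sent cp 1 → ok
Exactly one row (r0) and one column (c2) fail → the flipped bit is at their intersection.

row 0, column 2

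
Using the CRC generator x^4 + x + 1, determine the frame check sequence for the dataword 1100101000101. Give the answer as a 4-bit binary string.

0100

Append 4 zeros: 11001010001010000. Divide by 10011 (XOR where the leading bit is 1):
  pos 0: 11001 XOR 10011 = 01010
  pos 1: 10100 XOR 10011 = 00111
  pos 3: 11110 XOR 10011 = 01101
  pos 4: 11010 XOR 10011 = 01001
  pos 5: 10010 XOR 10011 = 00001
  pos 9: 11010 XOR 10011 = 01001
  pos 10: 10010 XOR 10011 = 00001
Remainder (last 4 bits) = 0100. This is the CRC / FCS.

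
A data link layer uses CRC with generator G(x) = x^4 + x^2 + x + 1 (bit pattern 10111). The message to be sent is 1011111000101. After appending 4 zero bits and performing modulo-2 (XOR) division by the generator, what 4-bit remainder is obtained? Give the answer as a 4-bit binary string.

0011

Append 4 zeros: 10111110001010000. Divide by 10111 (XOR where the leading bit is 1):
  pos 0: 10111 XOR 10111 = 00000
  pos 5: 11000 XOR 10111 = 01111
  pos 6: 11111 XOR 10111 = 01000
  pos 7: 10000 XOR 10111 = 00111
  pos 9: 11110 XOR 10111 = 01001
  pos 10: 10010 XOR 10111 = 00101
  pos 12: 10100 XOR 10111 = 00011
Remainder (last 4 bits) = 0011. This is the CRC / FCS.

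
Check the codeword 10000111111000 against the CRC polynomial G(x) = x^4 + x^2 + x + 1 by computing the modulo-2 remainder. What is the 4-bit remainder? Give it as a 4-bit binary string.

Modulo-2 division of 10000111111000 by 10111:
  pos 0: 10000 XOR 10111 = 00111
  pos 2: 11111 XOR 10111 = 01000
  pos 3: 10001 XOR 10111 = 00110
  pos 5: 11011 XOR 10111 = 01100
  pos 6: 11001 XOR 10111 = 01110
  pos 7: 11100 XOR 10111 = 01011
  pos 8: 10110 XOR 10111 = 00001
Remainder = 0010 (nonzero — an error is detected).

0010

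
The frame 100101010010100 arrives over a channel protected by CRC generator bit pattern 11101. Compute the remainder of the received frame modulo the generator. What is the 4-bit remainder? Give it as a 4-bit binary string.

0000

Modulo-2 division of 100101010010100 by 11101:
  pos 0: 10010 XOR 11101 = 01111
  pos 1: 11111 XOR 11101 = 00010
  pos 4: 10010 XOR 11101 = 01111
  pos 5: 11110 XOR 11101 = 00011
  pos 8: 11101 XOR 11101 = 00000
Remainder = 0000 (zero — the frame passes the CRC check).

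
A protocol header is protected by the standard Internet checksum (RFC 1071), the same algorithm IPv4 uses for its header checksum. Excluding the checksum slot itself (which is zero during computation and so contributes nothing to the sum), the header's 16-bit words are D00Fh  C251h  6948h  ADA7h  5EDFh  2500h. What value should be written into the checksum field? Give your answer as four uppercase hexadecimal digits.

D2CE

One's-complement addition (fold any carry out of bit 15 back into bit 0):
  0xD00F + 0xC251 = 0x19260 → wrap carry → 0x9261
  0x9261 + 0x6948 = 0x0FBA9
  0xFBA9 + 0xADA7 = 0x1A950 → wrap carry → 0xA951
  0xA951 + 0x5EDF = 0x10830 → wrap carry → 0x0831
  0x0831 + 0x2500 = 0x02D31
One's-complement sum = 0x2D31.
Checksum = ~0x2D31 & 0xFFFF = 0xD2CE.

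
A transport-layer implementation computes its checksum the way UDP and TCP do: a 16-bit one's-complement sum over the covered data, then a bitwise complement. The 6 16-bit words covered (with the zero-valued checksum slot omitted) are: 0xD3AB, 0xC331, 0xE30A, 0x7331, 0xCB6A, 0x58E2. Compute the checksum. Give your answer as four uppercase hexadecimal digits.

EE98

One's-complement addition (fold any carry out of bit 15 back into bit 0):
  0xD3AB + 0xC331 = 0x196DC → wrap carry → 0x96DD
  0x96DD + 0xE30A = 0x179E7 → wrap carry → 0x79E8
  0x79E8 + 0x7331 = 0x0ED19
  0xED19 + 0xCB6A = 0x1B883 → wrap carry → 0xB884
  0xB884 + 0x58E2 = 0x11166 → wrap carry → 0x1167
One's-complement sum = 0x1167.
Checksum = ~0x1167 & 0xFFFF = 0xEE98.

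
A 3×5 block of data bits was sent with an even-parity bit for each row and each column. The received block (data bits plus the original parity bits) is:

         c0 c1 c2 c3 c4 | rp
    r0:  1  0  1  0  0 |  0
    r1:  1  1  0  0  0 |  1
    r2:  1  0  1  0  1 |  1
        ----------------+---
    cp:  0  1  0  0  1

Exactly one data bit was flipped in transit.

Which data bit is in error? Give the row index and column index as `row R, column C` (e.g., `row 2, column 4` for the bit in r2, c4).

row 1, column 0

Recompute each row's even parity and compare to rp:
  r0: data parity 0, sent rp 0 → ok
  r1: data parity 0, sent rp 1 → mismatch
  r2: data parity 1, sent rp 1 → ok
Recompute each column's even parity and compare to cp:
  c0: data parity 1, sent cp 0 → mismatch
  c1: data parity 1, sent cp 1 → ok
  c2: data parity 0, sent cp 0 → ok
  c3: data parity 0, sent cp 0 → ok
  c4: data parity 1, sent cp 1 → ok
Exactly one row (r1) and one column (c0) fail → the flipped bit is at their intersection.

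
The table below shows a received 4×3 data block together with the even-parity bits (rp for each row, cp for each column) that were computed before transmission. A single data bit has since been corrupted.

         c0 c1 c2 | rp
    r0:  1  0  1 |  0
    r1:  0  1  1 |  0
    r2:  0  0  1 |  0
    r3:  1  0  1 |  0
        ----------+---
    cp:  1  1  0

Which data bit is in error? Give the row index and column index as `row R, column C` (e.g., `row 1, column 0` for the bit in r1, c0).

Recompute each row's even parity and compare to rp:
  r0: data parity 0, sent rp 0 → ok
  r1: data parity 0, sent rp 0 → ok
  r2: data parity 1, sent rp 0 → mismatch
  r3: data parity 0, sent rp 0 → ok
Recompute each column's even parity and compare to cp:
  c0: data parity 0, sent cp 1 → mismatch
  c1: data parity 1, sent cp 1 → ok
  c2: data parity 0, sent cp 0 → ok
Exactly one row (r2) and one column (c0) fail → the flipped bit is at their intersection.

row 2, column 0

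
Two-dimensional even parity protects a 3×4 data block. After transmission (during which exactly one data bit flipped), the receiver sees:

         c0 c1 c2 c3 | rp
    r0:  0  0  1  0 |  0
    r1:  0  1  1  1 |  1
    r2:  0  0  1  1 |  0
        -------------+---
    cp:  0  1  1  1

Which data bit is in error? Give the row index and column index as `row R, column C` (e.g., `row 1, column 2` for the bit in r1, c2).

Recompute each row's even parity and compare to rp:
  r0: data parity 1, sent rp 0 → mismatch
  r1: data parity 1, sent rp 1 → ok
  r2: data parity 0, sent rp 0 → ok
Recompute each column's even parity and compare to cp:
  c0: data parity 0, sent cp 0 → ok
  c1: data parity 1, sent cp 1 → ok
  c2: data parity 1, sent cp 1 → ok
  c3: data parity 0, sent cp 1 → mismatch
Exactly one row (r0) and one column (c3) fail → the flipped bit is at their intersection.

row 0, column 3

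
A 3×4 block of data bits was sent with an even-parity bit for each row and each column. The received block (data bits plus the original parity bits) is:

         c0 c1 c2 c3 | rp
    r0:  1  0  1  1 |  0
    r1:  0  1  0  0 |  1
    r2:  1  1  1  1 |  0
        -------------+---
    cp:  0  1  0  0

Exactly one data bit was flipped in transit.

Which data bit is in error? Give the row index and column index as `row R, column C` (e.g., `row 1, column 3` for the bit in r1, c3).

Recompute each row's even parity and compare to rp:
  r0: data parity 1, sent rp 0 → mismatch
  r1: data parity 1, sent rp 1 → ok
  r2: data parity 0, sent rp 0 → ok
Recompute each column's even parity and compare to cp:
  c0: data parity 0, sent cp 0 → ok
  c1: data parity 0, sent cp 1 → mismatch
  c2: data parity 0, sent cp 0 → ok
  c3: data parity 0, sent cp 0 → ok
Exactly one row (r0) and one column (c1) fail → the flipped bit is at their intersection.

row 0, column 1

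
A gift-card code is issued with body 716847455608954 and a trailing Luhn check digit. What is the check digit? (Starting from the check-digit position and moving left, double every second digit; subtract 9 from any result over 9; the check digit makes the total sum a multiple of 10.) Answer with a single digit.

8

Partial digits right→left: 4 5 9 8 0 6 5 5 4 7 4 8 6 1 7
Double every second digit counting from the check-digit position (so the 1st, 3rd, 5th, ... of the partial from the right).
  doubled (with −9 where >9): 8 9 0 1 8 8 3 5 → sum 42
  kept as-is: 5 8 6 5 7 8 1 → sum 40
Total = 42 + 40 = 82.
Check digit = (10 − (82 mod 10)) mod 10 = 8.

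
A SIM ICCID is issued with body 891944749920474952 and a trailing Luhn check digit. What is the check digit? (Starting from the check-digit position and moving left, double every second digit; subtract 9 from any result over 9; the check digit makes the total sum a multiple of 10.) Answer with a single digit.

Partial digits right→left: 2 5 9 4 7 4 0 2 9 9 4 7 4 4 9 1 9 8
Double every second digit counting from the check-digit position (so the 1st, 3rd, 5th, ... of the partial from the right).
  doubled (with −9 where >9): 4 9 5 0 9 8 8 9 9 → sum 61
  kept as-is: 5 4 4 2 9 7 4 1 8 → sum 44
Total = 61 + 44 = 105.
Check digit = (10 − (105 mod 10)) mod 10 = 5.

5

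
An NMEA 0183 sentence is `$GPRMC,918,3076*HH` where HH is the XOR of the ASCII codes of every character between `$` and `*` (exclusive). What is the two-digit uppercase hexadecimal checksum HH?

XOR the ASCII codes of the payload characters:
  'G' = 0x47 → acc = 0x47
  'P' = 0x50 → acc = 0x17
  'R' = 0x52 → acc = 0x45
  'M' = 0x4D → acc = 0x08
  'C' = 0x43 → acc = 0x4B
  ',' = 0x2C → acc = 0x67
  '9' = 0x39 → acc = 0x5E
  '1' = 0x31 → acc = 0x6F
  '8' = 0x38 → acc = 0x57
  ',' = 0x2C → acc = 0x7B
  '3' = 0x33 → acc = 0x48
  '0' = 0x30 → acc = 0x78
  '7' = 0x37 → acc = 0x4F
  '6' = 0x36 → acc = 0x79
Checksum = 0x79.

79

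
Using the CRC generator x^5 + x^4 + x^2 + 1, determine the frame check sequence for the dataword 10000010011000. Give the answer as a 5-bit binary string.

11011

Append 5 zeros: 1000001001100000000. Divide by 110101 (XOR where the leading bit is 1):
  pos 0: 100000 XOR 110101 = 010101
  pos 1: 101011 XOR 110101 = 011110
  pos 2: 111100 XOR 110101 = 001001
  pos 4: 100101 XOR 110101 = 010000
  pos 5: 100001 XOR 110101 = 010100
  pos 6: 101000 XOR 110101 = 011101
  pos 7: 111010 XOR 110101 = 001111
  pos 9: 111100 XOR 110101 = 001001
  pos 11: 100100 XOR 110101 = 010001
  pos 12: 100010 XOR 110101 = 010111
  pos 13: 101110 XOR 110101 = 011011
Remainder (last 5 bits) = 11011. This is the CRC / FCS.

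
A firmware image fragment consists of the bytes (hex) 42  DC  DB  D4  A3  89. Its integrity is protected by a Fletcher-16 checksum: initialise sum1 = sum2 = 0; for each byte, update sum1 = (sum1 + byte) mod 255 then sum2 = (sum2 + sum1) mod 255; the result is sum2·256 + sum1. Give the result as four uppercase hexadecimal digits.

Running sums (mod 255):
  after byte 0 (42): sum1=66, sum2=66
  after byte 1 (DC): sum1=31, sum2=97
  after byte 2 (DB): sum1=250, sum2=92
  after byte 3 (D4): sum1=207, sum2=44
  after byte 4 (A3): sum1=115, sum2=159
  after byte 5 (89): sum1=252, sum2=156
Checksum = sum2·256 + sum1 = 156·256 + 252 = 40188 = 0x9CFC.

9CFC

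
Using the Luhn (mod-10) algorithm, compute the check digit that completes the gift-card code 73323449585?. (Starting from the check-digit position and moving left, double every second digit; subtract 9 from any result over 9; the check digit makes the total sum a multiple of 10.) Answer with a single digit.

7

Partial digits right→left: 5 8 5 9 4 4 3 2 3 3 7
Double every second digit counting from the check-digit position (so the 1st, 3rd, 5th, ... of the partial from the right).
  doubled (with −9 where >9): 1 1 8 6 6 5 → sum 27
  kept as-is: 8 9 4 2 3 → sum 26
Total = 27 + 26 = 53.
Check digit = (10 − (53 mod 10)) mod 10 = 7.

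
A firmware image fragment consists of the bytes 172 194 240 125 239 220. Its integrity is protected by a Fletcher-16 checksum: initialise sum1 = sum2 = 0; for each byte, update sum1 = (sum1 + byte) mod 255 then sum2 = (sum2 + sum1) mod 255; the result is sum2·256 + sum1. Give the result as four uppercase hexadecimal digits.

D2AA

Running sums (mod 255):
  after byte 0 (172): sum1=172, sum2=172
  after byte 1 (194): sum1=111, sum2=28
  after byte 2 (240): sum1=96, sum2=124
  after byte 3 (125): sum1=221, sum2=90
  after byte 4 (239): sum1=205, sum2=40
  after byte 5 (220): sum1=170, sum2=210
Checksum = sum2·256 + sum1 = 210·256 + 170 = 53930 = 0xD2AA.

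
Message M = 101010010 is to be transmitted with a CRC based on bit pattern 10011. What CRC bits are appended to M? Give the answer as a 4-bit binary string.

1011

Append 4 zeros: 1010100100000. Divide by 10011 (XOR where the leading bit is 1):
  pos 0: 10101 XOR 10011 = 00110
  pos 2: 11000 XOR 10011 = 01011
  pos 3: 10111 XOR 10011 = 00100
  pos 5: 10000 XOR 10011 = 00011
  pos 8: 11000 XOR 10011 = 01011
Remainder (last 4 bits) = 1011. This is the CRC / FCS.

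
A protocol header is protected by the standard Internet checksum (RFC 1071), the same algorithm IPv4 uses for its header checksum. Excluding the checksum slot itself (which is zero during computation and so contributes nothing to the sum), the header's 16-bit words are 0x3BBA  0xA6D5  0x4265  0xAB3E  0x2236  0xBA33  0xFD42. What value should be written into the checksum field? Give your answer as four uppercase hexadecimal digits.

One's-complement addition (fold any carry out of bit 15 back into bit 0):
  0x3BBA + 0xA6D5 = 0x0E28F
  0xE28F + 0x4265 = 0x124F4 → wrap carry → 0x24F5
  0x24F5 + 0xAB3E = 0x0D033
  0xD033 + 0x2236 = 0x0F269
  0xF269 + 0xBA33 = 0x1AC9C → wrap carry → 0xAC9D
  0xAC9D + 0xFD42 = 0x1A9DF → wrap carry → 0xA9E0
One's-complement sum = 0xA9E0.
Checksum = ~0xA9E0 & 0xFFFF = 0x561F.

561F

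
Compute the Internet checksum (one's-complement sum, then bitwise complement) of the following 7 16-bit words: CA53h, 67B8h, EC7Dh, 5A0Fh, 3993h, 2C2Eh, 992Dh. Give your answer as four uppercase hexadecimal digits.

8877

One's-complement addition (fold any carry out of bit 15 back into bit 0):
  0xCA53 + 0x67B8 = 0x1320B → wrap carry → 0x320C
  0x320C + 0xEC7D = 0x11E89 → wrap carry → 0x1E8A
  0x1E8A + 0x5A0F = 0x07899
  0x7899 + 0x3993 = 0x0B22C
  0xB22C + 0x2C2E = 0x0DE5A
  0xDE5A + 0x992D = 0x17787 → wrap carry → 0x7788
One's-complement sum = 0x7788.
Checksum = ~0x7788 & 0xFFFF = 0x8877.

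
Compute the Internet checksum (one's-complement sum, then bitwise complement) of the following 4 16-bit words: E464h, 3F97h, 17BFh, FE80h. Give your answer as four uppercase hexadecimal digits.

One's-complement addition (fold any carry out of bit 15 back into bit 0):
  0xE464 + 0x3F97 = 0x123FB → wrap carry → 0x23FC
  0x23FC + 0x17BF = 0x03BBB
  0x3BBB + 0xFE80 = 0x13A3B → wrap carry → 0x3A3C
One's-complement sum = 0x3A3C.
Checksum = ~0x3A3C & 0xFFFF = 0xC5C3.

C5C3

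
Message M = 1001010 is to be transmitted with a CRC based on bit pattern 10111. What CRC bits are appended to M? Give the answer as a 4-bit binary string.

0111

Append 4 zeros: 10010100000. Divide by 10111 (XOR where the leading bit is 1):
  pos 0: 10010 XOR 10111 = 00101
  pos 2: 10110 XOR 10111 = 00001
  pos 6: 10000 XOR 10111 = 00111
Remainder (last 4 bits) = 0111. This is the CRC / FCS.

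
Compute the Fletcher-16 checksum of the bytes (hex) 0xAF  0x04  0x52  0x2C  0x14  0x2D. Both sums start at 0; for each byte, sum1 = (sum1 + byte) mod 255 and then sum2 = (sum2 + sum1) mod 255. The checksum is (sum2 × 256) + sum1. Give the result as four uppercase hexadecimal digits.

5573

Running sums (mod 255):
  after byte 0 (0xAF): sum1=175, sum2=175
  after byte 1 (0x04): sum1=179, sum2=99
  after byte 2 (0x52): sum1=6, sum2=105
  after byte 3 (0x2C): sum1=50, sum2=155
  after byte 4 (0x14): sum1=70, sum2=225
  after byte 5 (0x2D): sum1=115, sum2=85
Checksum = sum2·256 + sum1 = 85·256 + 115 = 21875 = 0x5573.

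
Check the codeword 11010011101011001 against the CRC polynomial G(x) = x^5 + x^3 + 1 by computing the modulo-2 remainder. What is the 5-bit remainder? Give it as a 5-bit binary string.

00000

Modulo-2 division of 11010011101011001 by 101001:
  pos 0: 110100 XOR 101001 = 011101
  pos 1: 111011 XOR 101001 = 010010
  pos 2: 100101 XOR 101001 = 001100
  pos 4: 110010 XOR 101001 = 011011
  pos 5: 110111 XOR 101001 = 011110
  pos 6: 111100 XOR 101001 = 010101
  pos 7: 101011 XOR 101001 = 000010
  pos 11: 101001 XOR 101001 = 000000
Remainder = 00000 (zero — the frame passes the CRC check).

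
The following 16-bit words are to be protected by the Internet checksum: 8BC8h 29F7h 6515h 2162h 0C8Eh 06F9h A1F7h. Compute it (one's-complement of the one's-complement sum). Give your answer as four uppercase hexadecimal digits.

One's-complement addition (fold any carry out of bit 15 back into bit 0):
  0x8BC8 + 0x29F7 = 0x0B5BF
  0xB5BF + 0x6515 = 0x11AD4 → wrap carry → 0x1AD5
  0x1AD5 + 0x2162 = 0x03C37
  0x3C37 + 0x0C8E = 0x048C5
  0x48C5 + 0x06F9 = 0x04FBE
  0x4FBE + 0xA1F7 = 0x0F1B5
One's-complement sum = 0xF1B5.
Checksum = ~0xF1B5 & 0xFFFF = 0x0E4A.

0E4A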